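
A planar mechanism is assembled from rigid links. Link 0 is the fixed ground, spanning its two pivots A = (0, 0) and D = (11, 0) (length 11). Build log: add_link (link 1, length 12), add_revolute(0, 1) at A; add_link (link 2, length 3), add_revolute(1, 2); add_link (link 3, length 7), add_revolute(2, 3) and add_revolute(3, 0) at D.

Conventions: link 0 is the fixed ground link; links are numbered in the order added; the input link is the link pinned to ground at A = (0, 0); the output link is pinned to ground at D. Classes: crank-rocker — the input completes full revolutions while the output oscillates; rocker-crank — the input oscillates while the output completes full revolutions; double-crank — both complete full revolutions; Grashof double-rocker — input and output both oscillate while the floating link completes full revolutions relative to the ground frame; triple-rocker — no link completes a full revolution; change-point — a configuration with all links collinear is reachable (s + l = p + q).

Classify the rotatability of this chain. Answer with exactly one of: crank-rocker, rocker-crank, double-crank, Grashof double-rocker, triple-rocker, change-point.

lengths: ground=11, input=12, coupler=3, output=7
sorted: s=3 (shortest), l=12 (longest), p+q=18
s + l = 15 vs p + q = 18
s + l < p + q (Grashof) with shortest = coupler link → Grashof double-rocker

Grashof double-rocker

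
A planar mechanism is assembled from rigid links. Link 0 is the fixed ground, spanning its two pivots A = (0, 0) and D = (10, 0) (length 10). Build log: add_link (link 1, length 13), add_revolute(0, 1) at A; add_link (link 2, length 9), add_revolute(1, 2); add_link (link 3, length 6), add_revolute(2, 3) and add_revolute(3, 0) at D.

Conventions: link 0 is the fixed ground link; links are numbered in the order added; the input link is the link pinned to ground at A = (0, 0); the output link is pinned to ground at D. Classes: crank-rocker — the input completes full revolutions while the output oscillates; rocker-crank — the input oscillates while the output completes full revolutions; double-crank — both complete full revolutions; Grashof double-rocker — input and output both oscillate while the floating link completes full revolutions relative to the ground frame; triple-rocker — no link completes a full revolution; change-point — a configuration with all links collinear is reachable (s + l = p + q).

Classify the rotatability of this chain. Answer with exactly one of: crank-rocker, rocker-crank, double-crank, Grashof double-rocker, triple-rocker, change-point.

lengths: ground=10, input=13, coupler=9, output=6
sorted: s=6 (shortest), l=13 (longest), p+q=19
s + l = 19 vs p + q = 19
s + l = p + q → change-point (collinear configuration reachable)

change-point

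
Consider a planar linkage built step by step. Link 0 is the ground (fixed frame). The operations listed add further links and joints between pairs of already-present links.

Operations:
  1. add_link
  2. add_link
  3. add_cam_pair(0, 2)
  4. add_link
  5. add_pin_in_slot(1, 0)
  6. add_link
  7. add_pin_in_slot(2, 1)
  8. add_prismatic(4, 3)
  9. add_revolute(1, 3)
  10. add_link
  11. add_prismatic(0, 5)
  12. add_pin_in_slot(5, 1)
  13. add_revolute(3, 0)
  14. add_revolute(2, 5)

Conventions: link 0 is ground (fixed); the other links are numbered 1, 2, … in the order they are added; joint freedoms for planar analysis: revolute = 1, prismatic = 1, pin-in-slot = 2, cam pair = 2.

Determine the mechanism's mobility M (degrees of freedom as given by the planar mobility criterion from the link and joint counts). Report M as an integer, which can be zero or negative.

(L,J1,J2)=(1,0,0); link0 fixed
link1: (2,0,0)
link2: (3,0,0)
C 0-2 [J2]: (3,0,1)
link3: (4,0,1)
PS 1-0 [J2]: (4,0,2)
link4: (5,0,2)
PS 2-1 [J2]: (5,0,3)
P 4-3 [J1]: (5,1,3)
R 1-3 [J1]: (5,2,3)
link5: (6,2,3)
P 0-5 [J1]: (6,3,3)
PS 5-1 [J2]: (6,3,4)
R 3-0 [J1]: (6,4,4)
R 2-5 [J1]: (6,5,4)
Grübler: 3·5 − 2·5 − 4 = 1

M = 1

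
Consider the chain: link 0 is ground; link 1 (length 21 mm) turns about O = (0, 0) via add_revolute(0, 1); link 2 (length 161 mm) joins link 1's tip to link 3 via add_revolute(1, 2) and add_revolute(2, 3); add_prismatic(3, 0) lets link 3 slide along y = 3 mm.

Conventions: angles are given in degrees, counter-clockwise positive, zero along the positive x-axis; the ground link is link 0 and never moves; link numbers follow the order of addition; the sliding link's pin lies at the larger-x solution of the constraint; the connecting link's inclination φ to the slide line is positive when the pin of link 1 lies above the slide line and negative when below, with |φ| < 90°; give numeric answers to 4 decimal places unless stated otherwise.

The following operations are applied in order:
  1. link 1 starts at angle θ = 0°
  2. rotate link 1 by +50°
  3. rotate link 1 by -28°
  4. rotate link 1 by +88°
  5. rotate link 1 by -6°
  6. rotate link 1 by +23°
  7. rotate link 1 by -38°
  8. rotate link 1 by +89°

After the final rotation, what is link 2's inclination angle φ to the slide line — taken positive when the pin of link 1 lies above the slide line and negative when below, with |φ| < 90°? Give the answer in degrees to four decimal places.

geometry: r = 21 mm, L = 161 mm, e = 3 mm; θ starts at 0°
rotate link 1 by +50°: θ ← 0° +50° = 50°
rotate link 1 by -28°: θ ← 50° -28° = 22°
rotate link 1 by +88°: θ ← 22° +88° = 110°
rotate link 1 by -6°: θ ← 110° -6° = 104°
rotate link 1 by +23°: θ ← 104° +23° = 127°
rotate link 1 by -38°: θ ← 127° -38° = 89°
rotate link 1 by +89°: θ ← 89° +89° = 178°
h = r sin θ − e = 0.732889 − 3 = -2.267111
sin φ = h / L = -2.267111 / 161 = -0.01408143
φ = arcsin(-0.01408143) = -0.806833°

-0.8068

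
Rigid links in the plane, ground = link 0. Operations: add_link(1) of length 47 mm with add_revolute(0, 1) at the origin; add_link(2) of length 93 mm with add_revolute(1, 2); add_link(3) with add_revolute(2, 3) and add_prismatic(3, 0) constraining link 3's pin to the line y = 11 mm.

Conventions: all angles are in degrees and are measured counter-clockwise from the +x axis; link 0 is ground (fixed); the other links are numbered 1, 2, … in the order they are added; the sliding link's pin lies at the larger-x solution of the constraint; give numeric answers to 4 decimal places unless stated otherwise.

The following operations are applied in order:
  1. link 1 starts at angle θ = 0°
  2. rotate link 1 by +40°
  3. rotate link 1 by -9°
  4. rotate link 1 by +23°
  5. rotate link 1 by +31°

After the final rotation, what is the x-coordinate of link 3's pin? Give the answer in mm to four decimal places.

geometry: r = 47 mm, L = 93 mm, e = 11 mm; θ starts at 0°
rotate link 1 by +40°: θ ← 0° +40° = 40°
rotate link 1 by -9°: θ ← 40° -9° = 31°
rotate link 1 by +23°: θ ← 31° +23° = 54°
rotate link 1 by +31°: θ ← 54° +31° = 85°
crank pin P = (r cos θ, r sin θ) = (4.096320, 46.821151)
h = r sin θ − e = 46.821151 − 11 = 35.821151
x = r cos θ + √(L² − h²) = 4.096320 + 85.824502 = 89.920822

89.9208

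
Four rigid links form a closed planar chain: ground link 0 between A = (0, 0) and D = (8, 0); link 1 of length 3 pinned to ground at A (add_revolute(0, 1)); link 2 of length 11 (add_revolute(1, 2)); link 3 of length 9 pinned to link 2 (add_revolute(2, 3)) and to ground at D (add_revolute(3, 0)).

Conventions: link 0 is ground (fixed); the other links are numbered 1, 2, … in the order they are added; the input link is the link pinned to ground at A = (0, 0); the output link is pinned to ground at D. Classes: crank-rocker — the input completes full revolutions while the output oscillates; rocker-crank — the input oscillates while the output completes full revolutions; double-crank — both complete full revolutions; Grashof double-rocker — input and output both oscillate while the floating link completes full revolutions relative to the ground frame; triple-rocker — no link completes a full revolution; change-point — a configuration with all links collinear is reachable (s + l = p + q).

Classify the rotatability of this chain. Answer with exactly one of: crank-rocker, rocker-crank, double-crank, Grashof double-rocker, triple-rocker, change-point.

lengths: ground=8, input=3, coupler=11, output=9
sorted: s=3 (shortest), l=11 (longest), p+q=17
s + l = 14 vs p + q = 17
s + l < p + q (Grashof) with shortest = input link → crank-rocker

crank-rocker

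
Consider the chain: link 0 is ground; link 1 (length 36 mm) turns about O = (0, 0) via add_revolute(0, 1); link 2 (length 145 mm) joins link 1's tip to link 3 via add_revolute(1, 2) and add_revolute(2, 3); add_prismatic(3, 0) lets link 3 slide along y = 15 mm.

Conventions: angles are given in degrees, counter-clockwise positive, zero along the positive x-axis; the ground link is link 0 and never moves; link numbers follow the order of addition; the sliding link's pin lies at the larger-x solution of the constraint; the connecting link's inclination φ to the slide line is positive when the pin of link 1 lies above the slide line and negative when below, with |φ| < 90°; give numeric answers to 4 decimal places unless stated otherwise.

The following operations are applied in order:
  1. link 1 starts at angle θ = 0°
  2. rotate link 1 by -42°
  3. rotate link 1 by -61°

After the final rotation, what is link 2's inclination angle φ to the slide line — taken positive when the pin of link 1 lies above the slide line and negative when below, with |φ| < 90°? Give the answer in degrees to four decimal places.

geometry: r = 36 mm, L = 145 mm, e = 15 mm; θ starts at 0°
rotate link 1 by -42°: θ ← 0° -42° = -42°
rotate link 1 by -61°: θ ← -42° -61° = -103°
h = r sin θ − e = -35.077322 − 15 = -50.077322
sin φ = h / L = -50.077322 / 145 = -0.34536084
φ = arcsin(-0.34536084) = -20.203825°

-20.2038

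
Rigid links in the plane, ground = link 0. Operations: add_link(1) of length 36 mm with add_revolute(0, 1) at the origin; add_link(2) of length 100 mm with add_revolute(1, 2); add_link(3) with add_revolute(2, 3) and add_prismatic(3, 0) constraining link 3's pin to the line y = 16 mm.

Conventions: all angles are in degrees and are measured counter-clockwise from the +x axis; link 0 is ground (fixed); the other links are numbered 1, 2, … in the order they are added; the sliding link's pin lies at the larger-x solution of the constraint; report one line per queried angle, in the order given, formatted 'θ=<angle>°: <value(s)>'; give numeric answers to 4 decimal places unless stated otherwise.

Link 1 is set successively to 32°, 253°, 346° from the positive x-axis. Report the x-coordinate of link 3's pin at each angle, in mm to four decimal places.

geometry: r = 36 mm, L = 100 mm, e = 16 mm
θ=32°: crank pin P = (r cos θ, r sin θ) = (30.529731, 19.077094)
θ=32°: h = r sin θ − e = 19.077094 − 16 = 3.077094
θ=32°: x = r cos θ + √(L² − h²) = 30.529731 + 99.952646 = 130.482378
θ=253°: crank pin P = (r cos θ, r sin θ) = (-10.525381, -34.426971)
θ=253°: h = r sin θ − e = -34.426971 − 16 = -50.426971
θ=253°: x = r cos θ + √(L² − h²) = -10.525381 + 86.354621 = 75.829240
θ=346°: crank pin P = (r cos θ, r sin θ) = (34.930646, -8.709188)
θ=346°: h = r sin θ − e = -8.709188 − 16 = -24.709188
θ=346°: x = r cos θ + √(L² − h²) = 34.930646 + 96.899205 = 131.829852

θ=32°: 130.4824
θ=253°: 75.8292
θ=346°: 131.8299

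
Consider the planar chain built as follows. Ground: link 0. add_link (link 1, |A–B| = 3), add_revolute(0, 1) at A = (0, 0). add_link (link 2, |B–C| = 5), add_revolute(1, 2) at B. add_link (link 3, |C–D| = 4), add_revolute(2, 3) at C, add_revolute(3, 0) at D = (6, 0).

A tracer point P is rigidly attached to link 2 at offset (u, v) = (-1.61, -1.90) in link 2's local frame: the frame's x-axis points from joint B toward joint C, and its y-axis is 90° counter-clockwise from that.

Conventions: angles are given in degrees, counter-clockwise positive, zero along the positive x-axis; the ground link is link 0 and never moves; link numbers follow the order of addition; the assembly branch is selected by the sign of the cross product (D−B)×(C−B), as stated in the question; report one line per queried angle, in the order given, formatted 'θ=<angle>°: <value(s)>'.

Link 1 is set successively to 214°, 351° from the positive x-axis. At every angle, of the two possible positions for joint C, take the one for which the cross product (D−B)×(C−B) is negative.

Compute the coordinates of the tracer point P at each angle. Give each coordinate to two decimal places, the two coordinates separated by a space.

A=(0,0), D=(6.00,0)
θ=214°: B = A + 3.00·(cos214°, sin214°) = (-2.4871, -1.6776)
θ=214°: |BD| = 8.6513
θ=214°: circle(B,5.00) ∩ circle(D,4.00): a=4.8458, h=1.2321
θ=214°:   candidates: C₊=(2.0278,0.4708) cross=10.659; C₋=(2.5056,-1.9467) cross=-10.659
θ=214°:   branch - wants cross < 0 → take C=(2.5056,-1.9467) (cross=-10.659)
θ=214°: ex = (C−B)/|BC| = (0.9986,-0.0538); ey = (0.0538,0.9986)
θ=214°: P = B + -1.61·ex + -1.90·ey = (-4.1970,-3.4882)
θ=351°: B = A + 3.00·(cos351°, sin351°) = (2.9631, -0.4693)
θ=351°: |BD| = 3.0730
θ=351°: circle(B,5.00) ∩ circle(D,4.00): a=3.0009, h=3.9993
θ=351°:   candidates: C₊=(5.3180,3.9414) cross=12.290; C₋=(6.5395,-3.9634) cross=-12.290
θ=351°:   branch - wants cross < 0 → take C=(6.5395,-3.9634) (cross=-12.290)
θ=351°: ex = (C−B)/|BC| = (0.7153,-0.6988); ey = (0.6988,0.7153)
θ=351°: P = B + -1.61·ex + -1.90·ey = (0.4837,-0.7032)

θ=214°: -4.20 -3.49
θ=351°: 0.48 -0.70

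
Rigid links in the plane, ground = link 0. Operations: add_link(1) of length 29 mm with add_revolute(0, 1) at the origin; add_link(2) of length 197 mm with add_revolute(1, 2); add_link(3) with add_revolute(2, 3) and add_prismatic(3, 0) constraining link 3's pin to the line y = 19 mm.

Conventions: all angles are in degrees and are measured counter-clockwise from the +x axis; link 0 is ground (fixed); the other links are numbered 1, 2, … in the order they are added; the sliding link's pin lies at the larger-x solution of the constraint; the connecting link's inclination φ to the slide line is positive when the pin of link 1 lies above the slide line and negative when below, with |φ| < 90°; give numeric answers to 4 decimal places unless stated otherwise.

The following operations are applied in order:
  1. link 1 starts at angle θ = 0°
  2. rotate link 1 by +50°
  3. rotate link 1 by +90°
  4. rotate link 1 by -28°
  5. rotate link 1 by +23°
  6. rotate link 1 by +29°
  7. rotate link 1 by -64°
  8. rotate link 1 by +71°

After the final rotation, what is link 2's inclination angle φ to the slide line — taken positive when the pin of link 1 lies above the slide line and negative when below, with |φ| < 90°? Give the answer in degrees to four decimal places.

geometry: r = 29 mm, L = 197 mm, e = 19 mm; θ starts at 0°
rotate link 1 by +50°: θ ← 0° +50° = 50°
rotate link 1 by +90°: θ ← 50° +90° = 140°
rotate link 1 by -28°: θ ← 140° -28° = 112°
rotate link 1 by +23°: θ ← 112° +23° = 135°
rotate link 1 by +29°: θ ← 135° +29° = 164°
rotate link 1 by -64°: θ ← 164° -64° = 100°
rotate link 1 by +71°: θ ← 100° +71° = 171°
h = r sin θ − e = 4.536599 − 19 = -14.463401
sin φ = h / L = -14.463401 / 197 = -0.07341828
φ = arcsin(-0.07341828) = -4.210346°

-4.2103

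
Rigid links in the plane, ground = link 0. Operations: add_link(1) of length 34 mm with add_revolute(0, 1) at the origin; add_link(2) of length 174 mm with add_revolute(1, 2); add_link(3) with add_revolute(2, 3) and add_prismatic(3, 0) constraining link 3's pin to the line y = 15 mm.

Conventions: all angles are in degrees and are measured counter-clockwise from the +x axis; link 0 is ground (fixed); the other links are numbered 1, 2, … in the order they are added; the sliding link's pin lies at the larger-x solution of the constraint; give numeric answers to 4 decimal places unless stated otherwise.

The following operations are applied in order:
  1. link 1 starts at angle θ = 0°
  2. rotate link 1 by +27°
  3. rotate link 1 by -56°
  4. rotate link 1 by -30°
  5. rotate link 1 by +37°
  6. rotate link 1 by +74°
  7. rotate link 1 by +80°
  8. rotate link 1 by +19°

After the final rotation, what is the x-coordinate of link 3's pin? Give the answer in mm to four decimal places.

geometry: r = 34 mm, L = 174 mm, e = 15 mm; θ starts at 0°
rotate link 1 by +27°: θ ← 0° +27° = 27°
rotate link 1 by -56°: θ ← 27° -56° = -29°
rotate link 1 by -30°: θ ← -29° -30° = -59°
rotate link 1 by +37°: θ ← -59° +37° = -22°
rotate link 1 by +74°: θ ← -22° +74° = 52°
rotate link 1 by +80°: θ ← 52° +80° = 132°
rotate link 1 by +19°: θ ← 132° +19° = 151°
crank pin P = (r cos θ, r sin θ) = (-29.737070, 16.483527)
h = r sin θ − e = 16.483527 − 15 = 1.483527
x = r cos θ + √(L² − h²) = -29.737070 + 173.993676 = 144.256606

144.2566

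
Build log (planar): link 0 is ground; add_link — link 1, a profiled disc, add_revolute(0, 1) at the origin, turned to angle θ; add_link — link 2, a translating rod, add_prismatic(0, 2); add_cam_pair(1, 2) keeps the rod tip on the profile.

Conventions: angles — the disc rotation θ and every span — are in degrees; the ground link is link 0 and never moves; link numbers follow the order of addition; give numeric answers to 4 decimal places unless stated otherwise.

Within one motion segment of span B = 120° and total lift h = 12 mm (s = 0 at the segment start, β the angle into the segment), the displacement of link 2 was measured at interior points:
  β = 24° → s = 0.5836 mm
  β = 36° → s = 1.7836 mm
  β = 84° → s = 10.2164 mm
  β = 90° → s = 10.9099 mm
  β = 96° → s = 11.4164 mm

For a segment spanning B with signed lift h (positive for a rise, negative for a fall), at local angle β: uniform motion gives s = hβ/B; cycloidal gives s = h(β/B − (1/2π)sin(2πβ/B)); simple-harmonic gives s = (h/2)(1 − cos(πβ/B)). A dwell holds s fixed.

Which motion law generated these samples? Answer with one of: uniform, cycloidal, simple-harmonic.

candidates at β/B = r: uniform s = h·r (linear in β); cycloidal s = h·(r − sin(2πr)/(2π)); simple-harmonic s = (h/2)(1 − cos(πr))
β=24°: printed 0.5836 | uniform 2.4000, cycloidal 0.5836, simple-harmonic 1.1459
β=36°: printed 1.7836 | uniform 3.6000, cycloidal 1.7836, simple-harmonic 2.4733
β=84°: printed 10.2164 | uniform 8.4000, cycloidal 10.2164, simple-harmonic 9.5267
β=90°: printed 10.9099 | uniform 9.0000, cycloidal 10.9099, simple-harmonic 10.2426
β=96°: printed 11.4164 | uniform 9.6000, cycloidal 11.4164, simple-harmonic 10.8541
only one law matches every sample → cycloidal

cycloidal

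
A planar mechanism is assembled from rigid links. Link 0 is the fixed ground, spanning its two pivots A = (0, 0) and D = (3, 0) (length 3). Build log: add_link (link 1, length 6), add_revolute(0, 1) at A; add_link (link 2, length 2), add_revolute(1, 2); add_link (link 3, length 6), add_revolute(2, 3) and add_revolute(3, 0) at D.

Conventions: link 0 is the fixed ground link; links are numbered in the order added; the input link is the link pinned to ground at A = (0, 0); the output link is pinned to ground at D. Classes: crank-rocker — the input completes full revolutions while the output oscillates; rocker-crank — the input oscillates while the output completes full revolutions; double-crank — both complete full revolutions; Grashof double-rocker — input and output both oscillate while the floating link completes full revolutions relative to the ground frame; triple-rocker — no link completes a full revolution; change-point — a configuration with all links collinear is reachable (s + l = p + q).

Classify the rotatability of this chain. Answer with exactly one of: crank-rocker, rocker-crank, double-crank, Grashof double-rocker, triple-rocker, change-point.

lengths: ground=3, input=6, coupler=2, output=6
sorted: s=2 (shortest), l=6 (longest), p+q=9
s + l = 8 vs p + q = 9
s + l < p + q (Grashof) with shortest = coupler link → Grashof double-rocker

Grashof double-rocker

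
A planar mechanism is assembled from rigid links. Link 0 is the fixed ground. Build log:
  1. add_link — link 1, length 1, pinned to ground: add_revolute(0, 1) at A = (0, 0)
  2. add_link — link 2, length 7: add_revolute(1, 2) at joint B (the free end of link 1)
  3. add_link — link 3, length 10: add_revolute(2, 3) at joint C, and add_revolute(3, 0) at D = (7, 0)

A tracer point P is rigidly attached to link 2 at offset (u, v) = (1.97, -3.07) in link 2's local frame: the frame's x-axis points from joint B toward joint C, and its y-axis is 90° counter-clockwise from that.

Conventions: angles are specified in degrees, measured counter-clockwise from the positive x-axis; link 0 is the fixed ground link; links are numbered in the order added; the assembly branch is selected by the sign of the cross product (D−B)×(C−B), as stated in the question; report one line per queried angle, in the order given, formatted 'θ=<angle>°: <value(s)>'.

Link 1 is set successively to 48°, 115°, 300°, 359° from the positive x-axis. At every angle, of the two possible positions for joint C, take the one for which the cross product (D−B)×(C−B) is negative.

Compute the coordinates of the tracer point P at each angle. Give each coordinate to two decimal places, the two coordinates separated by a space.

A=(0,0), D=(7.00,0)
θ=48°: B = A + 1.00·(cos48°, sin48°) = (0.6691, 0.7431)
θ=48°: |BD| = 6.3743
θ=48°: circle(B,7.00) ∩ circle(D,10.00): a=-0.8132, h=6.9526
θ=48°:   candidates: C₊=(0.6720,7.7431) cross=44.318; C₋=(-0.9491,-6.0672) cross=-44.318
θ=48°:   branch - wants cross < 0 → take C=(-0.9491,-6.0672) (cross=-44.318)
θ=48°: ex = (C−B)/|BC| = (-0.2312,-0.9729); ey = (0.9729,-0.2312)
θ=48°: P = B + 1.97·ex + -3.07·ey = (-2.7731,-0.4638)
θ=115°: B = A + 1.00·(cos115°, sin115°) = (-0.4226, 0.9063)
θ=115°: |BD| = 7.4777
θ=115°: circle(B,7.00) ∩ circle(D,10.00): a=0.3288, h=6.9923
θ=115°:   candidates: C₊=(0.7512,7.8072) cross=52.286; C₋=(-0.9438,-6.0743) cross=-52.286
θ=115°:   branch - wants cross < 0 → take C=(-0.9438,-6.0743) (cross=-52.286)
θ=115°: ex = (C−B)/|BC| = (-0.0744,-0.9972); ey = (0.9972,-0.0744)
θ=115°: P = B + 1.97·ex + -3.07·ey = (-3.6308,-0.8297)
θ=300°: B = A + 1.00·(cos300°, sin300°) = (0.5000, -0.8660)
θ=300°: |BD| = 6.5574
θ=300°: circle(B,7.00) ∩ circle(D,10.00): a=-0.6100, h=6.9734
θ=300°:   candidates: C₊=(-1.0256,5.9657) cross=45.727; C₋=(0.8163,-7.8589) cross=-45.727
θ=300°:   branch - wants cross < 0 → take C=(0.8163,-7.8589) (cross=-45.727)
θ=300°: ex = (C−B)/|BC| = (0.0452,-0.9990); ey = (0.9990,0.0452)
θ=300°: P = B + 1.97·ex + -3.07·ey = (-2.4778,-2.9727)
θ=359°: B = A + 1.00·(cos359°, sin359°) = (0.9998, -0.0175)
θ=359°: |BD| = 6.0002
θ=359°: circle(B,7.00) ∩ circle(D,10.00): a=-1.2498, h=6.8875
θ=359°:   candidates: C₊=(-0.2700,6.8664) cross=41.326; C₋=(-0.2299,-6.9086) cross=-41.326
θ=359°:   branch - wants cross < 0 → take C=(-0.2299,-6.9086) (cross=-41.326)
θ=359°: ex = (C−B)/|BC| = (-0.1757,-0.9844); ey = (0.9844,-0.1757)
θ=359°: P = B + 1.97·ex + -3.07·ey = (-2.3685,-1.4175)

θ=48°: -2.77 -0.46
θ=115°: -3.63 -0.83
θ=300°: -2.48 -2.97
θ=359°: -2.37 -1.42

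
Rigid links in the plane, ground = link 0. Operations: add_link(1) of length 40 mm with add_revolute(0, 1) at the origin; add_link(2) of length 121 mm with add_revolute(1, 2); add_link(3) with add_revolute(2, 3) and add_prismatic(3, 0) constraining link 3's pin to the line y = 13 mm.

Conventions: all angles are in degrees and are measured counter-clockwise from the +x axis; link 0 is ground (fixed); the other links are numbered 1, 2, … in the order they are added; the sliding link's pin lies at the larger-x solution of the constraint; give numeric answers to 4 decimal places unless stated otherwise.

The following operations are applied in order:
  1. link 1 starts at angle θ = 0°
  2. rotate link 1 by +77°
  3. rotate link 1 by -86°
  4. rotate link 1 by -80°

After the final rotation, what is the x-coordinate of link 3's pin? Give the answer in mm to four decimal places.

geometry: r = 40 mm, L = 121 mm, e = 13 mm; θ starts at 0°
rotate link 1 by +77°: θ ← 0° +77° = 77°
rotate link 1 by -86°: θ ← 77° -86° = -9°
rotate link 1 by -80°: θ ← -9° -80° = -89°
crank pin P = (r cos θ, r sin θ) = (0.698096, -39.993908)
h = r sin θ − e = -39.993908 − 13 = -52.993908
x = r cos θ + √(L² − h²) = 0.698096 + 108.777965 = 109.476062

109.4761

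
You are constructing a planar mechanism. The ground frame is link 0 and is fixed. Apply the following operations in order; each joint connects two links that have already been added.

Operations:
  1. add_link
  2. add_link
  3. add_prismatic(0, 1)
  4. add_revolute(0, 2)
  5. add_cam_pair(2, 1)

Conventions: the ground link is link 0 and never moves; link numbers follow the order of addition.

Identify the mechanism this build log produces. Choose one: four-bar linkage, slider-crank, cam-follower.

links: 3 (incl. ground); joints: 1 revolute, 1 prismatic, 1 higher (cam) pair, forming one closed loop
3 links, revolute + prismatic + higher pair in one loop → cam-follower

cam-follower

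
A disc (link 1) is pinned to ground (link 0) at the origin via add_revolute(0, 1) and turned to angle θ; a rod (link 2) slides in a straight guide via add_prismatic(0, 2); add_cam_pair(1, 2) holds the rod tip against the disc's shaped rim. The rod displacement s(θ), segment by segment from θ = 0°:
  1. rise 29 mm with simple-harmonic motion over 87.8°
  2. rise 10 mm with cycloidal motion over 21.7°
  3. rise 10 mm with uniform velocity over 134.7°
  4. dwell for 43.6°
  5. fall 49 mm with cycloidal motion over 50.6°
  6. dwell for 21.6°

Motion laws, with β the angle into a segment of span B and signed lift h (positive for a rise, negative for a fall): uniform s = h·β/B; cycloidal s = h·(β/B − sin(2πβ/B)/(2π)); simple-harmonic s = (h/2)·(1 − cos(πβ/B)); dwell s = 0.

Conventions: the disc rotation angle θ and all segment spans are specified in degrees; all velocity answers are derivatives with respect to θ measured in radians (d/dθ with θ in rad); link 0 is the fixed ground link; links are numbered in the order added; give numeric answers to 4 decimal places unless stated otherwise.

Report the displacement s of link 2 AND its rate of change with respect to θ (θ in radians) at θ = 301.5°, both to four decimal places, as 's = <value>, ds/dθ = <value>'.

segment 1 (0° to 87.8°, simple-harmonic, h = 29) is passed completely: s = 0.0000 + (29) = 29.0000
segment 2 (87.8° to 109.5°, cycloidal, h = 10) is passed completely: s = 29.0000 + (10) = 39.0000
segment 3 (109.5° to 244.2°, uniform, h = 10) is passed completely: s = 39.0000 + (10) = 49.0000
segment 4 (244.2° to 287.8°, dwell): s unchanged at 49.0000
θ = 301.5° falls in segment 5 (287.8° to 338.4°, cycloidal, h = -49): β = 301.5 − 287.8 = 13.7°, B = 50.6°; Δs = -49·(0.2708 − sin(2π·0.2708)/(2π)) = -5.5344; s = 49.0000 − 5.5344 = 43.4656
velocity in seg [287.8°–338.4°] (cycloidal), θ in radians: β = 13.7° = 0.2391 rad, B = 50.6° = 0.8831 rad; ds/dθ = (h/B)(1 − cos(2πβ/B)) = ((-49)/0.8831)(1 − cos(2π·0.2708)) = -62.697715 mm/rad

s = 43.4656, ds/dθ = -62.6977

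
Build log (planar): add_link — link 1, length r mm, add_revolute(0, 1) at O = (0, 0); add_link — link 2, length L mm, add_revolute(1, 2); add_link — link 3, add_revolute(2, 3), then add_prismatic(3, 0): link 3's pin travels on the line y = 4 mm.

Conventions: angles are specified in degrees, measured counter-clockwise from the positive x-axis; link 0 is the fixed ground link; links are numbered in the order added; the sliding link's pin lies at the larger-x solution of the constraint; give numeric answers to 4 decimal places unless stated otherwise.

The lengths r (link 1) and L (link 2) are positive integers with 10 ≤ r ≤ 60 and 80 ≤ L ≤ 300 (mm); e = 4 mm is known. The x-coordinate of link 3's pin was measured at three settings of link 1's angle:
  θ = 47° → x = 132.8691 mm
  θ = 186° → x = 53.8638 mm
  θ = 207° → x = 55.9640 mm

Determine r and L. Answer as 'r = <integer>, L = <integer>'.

constraint per measurement: (x − r cos θ)² + (r sin θ − e)² = L²
subtracting the θ₁ and θ₂ equations cancels the r² and L² terms:
r = (x₁² − x₂²) / (2[(x₁cos θ₁ + e sin θ₁) − (x₂cos θ₂ + e sin θ₂)]) = 50.0000 → r = 50
L² = (x₁ − r cos θ₁)² + (r sin θ₁ − e)² = 10816.0054 → L = 104.0000 → L = 104
check at θ₃=207°: x = 55.9640 (printed 55.9640) ✓

r = 50, L = 104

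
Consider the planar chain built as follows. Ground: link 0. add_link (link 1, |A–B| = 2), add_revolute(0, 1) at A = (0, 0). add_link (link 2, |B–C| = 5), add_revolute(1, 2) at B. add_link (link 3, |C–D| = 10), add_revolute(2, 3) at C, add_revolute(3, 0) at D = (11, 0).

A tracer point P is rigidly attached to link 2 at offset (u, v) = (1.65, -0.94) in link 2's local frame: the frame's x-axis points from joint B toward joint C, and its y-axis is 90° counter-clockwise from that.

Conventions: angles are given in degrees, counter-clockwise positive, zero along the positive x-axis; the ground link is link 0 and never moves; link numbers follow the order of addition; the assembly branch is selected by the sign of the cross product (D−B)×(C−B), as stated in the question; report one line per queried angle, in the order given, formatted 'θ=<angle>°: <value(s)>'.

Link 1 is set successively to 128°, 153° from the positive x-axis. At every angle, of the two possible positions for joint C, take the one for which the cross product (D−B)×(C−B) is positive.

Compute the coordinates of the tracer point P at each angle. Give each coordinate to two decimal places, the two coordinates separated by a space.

A=(0,0), D=(11.00,0)
θ=128°: B = A + 2.00·(cos128°, sin128°) = (-1.2313, 1.5760)
θ=128°: |BD| = 12.3324
θ=128°: circle(B,5.00) ∩ circle(D,10.00): a=3.1255, h=3.9028
θ=128°:   candidates: C₊=(2.3673,5.0474) cross=48.131; C₋=(1.3698,-2.6942) cross=-48.131
θ=128°:   branch + wants cross > 0 → take C=(2.3673,5.0474) (cross=48.131)
θ=128°: ex = (C−B)/|BC| = (0.7197,0.6943); ey = (-0.6943,0.7197)
θ=128°: P = B + 1.65·ex + -0.94·ey = (0.6088,2.0450)
θ=153°: B = A + 2.00·(cos153°, sin153°) = (-1.7820, 0.9080)
θ=153°: |BD| = 12.8142
θ=153°: circle(B,5.00) ∩ circle(D,10.00): a=3.4807, h=3.5896
θ=153°:   candidates: C₊=(1.9443,4.2419) cross=45.997; C₋=(1.4356,-2.9192) cross=-45.997
θ=153°:   branch + wants cross > 0 → take C=(1.9443,4.2419) (cross=45.997)
θ=153°: ex = (C−B)/|BC| = (0.7453,0.6668); ey = (-0.6668,0.7453)
θ=153°: P = B + 1.65·ex + -0.94·ey = (0.0744,1.3076)

θ=128°: 0.61 2.05
θ=153°: 0.07 1.31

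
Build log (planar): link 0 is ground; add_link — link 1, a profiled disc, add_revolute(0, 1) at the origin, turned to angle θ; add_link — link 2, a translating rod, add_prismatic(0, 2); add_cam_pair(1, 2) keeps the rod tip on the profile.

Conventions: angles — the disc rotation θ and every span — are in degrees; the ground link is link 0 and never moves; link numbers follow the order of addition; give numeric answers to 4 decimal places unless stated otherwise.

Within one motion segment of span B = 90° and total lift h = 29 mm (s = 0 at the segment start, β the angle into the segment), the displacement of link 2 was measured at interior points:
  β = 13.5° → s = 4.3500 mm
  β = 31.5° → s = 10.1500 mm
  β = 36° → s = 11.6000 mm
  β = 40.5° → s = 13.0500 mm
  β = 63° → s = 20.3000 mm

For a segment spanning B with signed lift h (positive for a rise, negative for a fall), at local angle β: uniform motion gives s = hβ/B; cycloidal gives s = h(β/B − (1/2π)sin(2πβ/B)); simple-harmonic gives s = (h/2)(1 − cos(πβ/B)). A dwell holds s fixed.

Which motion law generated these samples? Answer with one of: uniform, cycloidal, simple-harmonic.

candidates at β/B = r: uniform s = h·r (linear in β); cycloidal s = h·(r − sin(2πr)/(2π)); simple-harmonic s = (h/2)(1 − cos(πr))
β=13.5°: printed 4.3500 | uniform 4.3500, cycloidal 0.6160, simple-harmonic 1.5804
β=31.5°: printed 10.1500 | uniform 10.1500, cycloidal 6.4160, simple-harmonic 7.9171
β=36°: printed 11.6000 | uniform 11.6000, cycloidal 8.8871, simple-harmonic 10.0193
β=40.5°: printed 13.0500 | uniform 13.0500, cycloidal 11.6237, simple-harmonic 12.2317
β=63°: printed 20.3000 | uniform 20.3000, cycloidal 24.6896, simple-harmonic 23.0229
only one law matches every sample → uniform

uniform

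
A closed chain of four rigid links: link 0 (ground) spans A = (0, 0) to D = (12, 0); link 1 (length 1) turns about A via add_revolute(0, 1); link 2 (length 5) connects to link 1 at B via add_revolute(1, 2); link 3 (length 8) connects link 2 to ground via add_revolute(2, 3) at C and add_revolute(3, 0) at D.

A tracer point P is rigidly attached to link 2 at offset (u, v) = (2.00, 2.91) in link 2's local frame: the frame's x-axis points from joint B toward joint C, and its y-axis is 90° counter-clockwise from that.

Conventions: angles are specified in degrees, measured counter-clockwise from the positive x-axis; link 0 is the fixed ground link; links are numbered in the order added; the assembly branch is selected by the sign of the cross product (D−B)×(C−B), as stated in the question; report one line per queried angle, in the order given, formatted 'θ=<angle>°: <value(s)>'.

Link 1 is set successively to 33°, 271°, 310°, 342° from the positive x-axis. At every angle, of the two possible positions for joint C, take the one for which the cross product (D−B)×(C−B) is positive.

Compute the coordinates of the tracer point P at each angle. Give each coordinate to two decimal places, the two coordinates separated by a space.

A=(0,0), D=(12.00,0)
θ=33°: B = A + 1.00·(cos33°, sin33°) = (0.8387, 0.5446)
θ=33°: |BD| = 11.1746
θ=33°: circle(B,5.00) ∩ circle(D,8.00): a=3.8423, h=3.1995
θ=33°:   candidates: C₊=(4.8323,3.5531) cross=35.753; C₋=(4.5204,-2.8383) cross=-35.753
θ=33°:   branch + wants cross > 0 → take C=(4.8323,3.5531) (cross=35.753)
θ=33°: ex = (C−B)/|BC| = (0.7987,0.6017); ey = (-0.6017,0.7987)
θ=33°: P = B + 2.00·ex + 2.91·ey = (0.6852,4.0723)
θ=271°: B = A + 1.00·(cos271°, sin271°) = (0.0175, -0.9998)
θ=271°: |BD| = 12.0242
θ=271°: circle(B,5.00) ∩ circle(D,8.00): a=4.3904, h=2.3926
θ=271°:   candidates: C₊=(4.1937,1.7496) cross=28.770; C₋=(4.5916,-3.0191) cross=-28.770
θ=271°:   branch + wants cross > 0 → take C=(4.1937,1.7496) (cross=28.770)
θ=271°: ex = (C−B)/|BC| = (0.8352,0.5499); ey = (-0.5499,0.8352)
θ=271°: P = B + 2.00·ex + 2.91·ey = (0.0878,2.5305)
θ=310°: B = A + 1.00·(cos310°, sin310°) = (0.6428, -0.7660)
θ=310°: |BD| = 11.3830
θ=310°: circle(B,5.00) ∩ circle(D,8.00): a=3.9784, h=3.0285
θ=310°:   candidates: C₊=(4.4084,2.5234) cross=34.474; C₋=(4.8160,-3.5200) cross=-34.474
θ=310°:   branch + wants cross > 0 → take C=(4.4084,2.5234) (cross=34.474)
θ=310°: ex = (C−B)/|BC| = (0.7531,0.6579); ey = (-0.6579,0.7531)
θ=310°: P = B + 2.00·ex + 2.91·ey = (0.2346,2.7413)
θ=342°: B = A + 1.00·(cos342°, sin342°) = (0.9511, -0.3090)
θ=342°: |BD| = 11.0533
θ=342°: circle(B,5.00) ∩ circle(D,8.00): a=3.7624, h=3.2930
θ=342°:   candidates: C₊=(4.6200,3.0879) cross=36.399; C₋=(4.8041,-3.4956) cross=-36.399
θ=342°:   branch + wants cross > 0 → take C=(4.6200,3.0879) (cross=36.399)
θ=342°: ex = (C−B)/|BC| = (0.7338,0.6794); ey = (-0.6794,0.7338)
θ=342°: P = B + 2.00·ex + 2.91·ey = (0.4416,3.1851)

θ=33°: 0.69 4.07
θ=271°: 0.09 2.53
θ=310°: 0.23 2.74
θ=342°: 0.44 3.19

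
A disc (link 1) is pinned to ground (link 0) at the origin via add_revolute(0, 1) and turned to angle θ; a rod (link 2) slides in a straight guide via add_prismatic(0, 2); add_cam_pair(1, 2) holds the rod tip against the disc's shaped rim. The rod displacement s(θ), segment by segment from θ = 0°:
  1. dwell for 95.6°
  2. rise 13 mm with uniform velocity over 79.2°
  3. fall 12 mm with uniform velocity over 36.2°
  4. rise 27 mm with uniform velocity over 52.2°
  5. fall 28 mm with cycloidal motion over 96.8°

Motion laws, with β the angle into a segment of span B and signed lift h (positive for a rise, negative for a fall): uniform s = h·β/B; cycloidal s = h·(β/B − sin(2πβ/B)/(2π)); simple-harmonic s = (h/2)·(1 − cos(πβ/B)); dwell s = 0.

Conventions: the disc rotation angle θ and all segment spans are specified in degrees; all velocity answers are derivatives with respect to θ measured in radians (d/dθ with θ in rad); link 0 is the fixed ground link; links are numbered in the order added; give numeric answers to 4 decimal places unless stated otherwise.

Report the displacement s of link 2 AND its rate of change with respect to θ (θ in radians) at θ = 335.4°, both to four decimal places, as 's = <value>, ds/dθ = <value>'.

segment 1 (0° to 95.6°, dwell): s unchanged at 0.0000
segment 2 (95.6° to 174.8°, uniform, h = 13) is passed completely: s = 0.0000 + (13) = 13.0000
segment 3 (174.8° to 211°, uniform, h = -12) is passed completely: s = 13.0000 + (-12) = 1.0000
segment 4 (211° to 263.2°, uniform, h = 27) is passed completely: s = 1.0000 + (27) = 28.0000
θ = 335.4° falls in segment 5 (263.2° to 360°, cycloidal, h = -28): β = 335.4 − 263.2 = 72.2°, B = 96.8°; Δs = -28·(0.7459 − sin(2π·0.7459)/(2π)) = -25.3391; s = 28.0000 − 25.3391 = 2.6609
velocity in seg [263.2°–360°] (cycloidal), θ in radians: β = 72.2° = 1.2601 rad, B = 96.8° = 1.6895 rad; ds/dθ = (h/B)(1 − cos(2πβ/B)) = ((-28)/1.6895)(1 − cos(2π·0.7459)) = -17.003409 mm/rad

s = 2.6609, ds/dθ = -17.0034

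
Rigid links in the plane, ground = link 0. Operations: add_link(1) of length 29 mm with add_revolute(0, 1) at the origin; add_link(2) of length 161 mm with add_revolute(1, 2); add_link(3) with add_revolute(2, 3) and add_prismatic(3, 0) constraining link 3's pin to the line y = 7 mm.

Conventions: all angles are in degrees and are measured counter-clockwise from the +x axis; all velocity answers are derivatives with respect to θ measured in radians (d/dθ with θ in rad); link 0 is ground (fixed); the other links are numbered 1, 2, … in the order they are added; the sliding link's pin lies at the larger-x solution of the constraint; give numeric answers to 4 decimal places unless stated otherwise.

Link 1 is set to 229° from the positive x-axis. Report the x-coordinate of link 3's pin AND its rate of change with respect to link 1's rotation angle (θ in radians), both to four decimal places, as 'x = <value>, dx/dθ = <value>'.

geometry: r = 29 mm, L = 161 mm, e = 7 mm
crank pin P = (r cos θ, r sin θ) = (-19.025712, -21.886578)
h = r sin θ − e = -21.886578 − 7 = -28.886578
x = r cos θ + √(L² − h²) = -19.025712 + 158.387391 = 139.361679
dx/dθ = −r sin θ − h·r cos θ/√(L² − h²) (θ in radians; h = -28.886578) = 18.416682

x = 139.3617, dx/dθ = 18.4167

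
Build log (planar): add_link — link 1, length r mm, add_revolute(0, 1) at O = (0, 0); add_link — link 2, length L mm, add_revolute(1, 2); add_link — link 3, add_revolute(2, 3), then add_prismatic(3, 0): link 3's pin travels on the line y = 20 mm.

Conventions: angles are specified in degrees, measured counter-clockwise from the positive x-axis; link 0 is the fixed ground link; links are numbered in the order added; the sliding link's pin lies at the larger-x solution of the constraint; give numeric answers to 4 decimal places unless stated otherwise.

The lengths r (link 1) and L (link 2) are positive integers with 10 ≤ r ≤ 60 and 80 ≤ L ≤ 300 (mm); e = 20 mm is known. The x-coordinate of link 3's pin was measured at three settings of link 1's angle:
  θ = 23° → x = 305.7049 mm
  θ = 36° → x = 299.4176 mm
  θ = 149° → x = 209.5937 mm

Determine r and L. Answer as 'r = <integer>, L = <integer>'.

constraint per measurement: (x − r cos θ)² + (r sin θ − e)² = L²
subtracting the θ₁ and θ₂ equations cancels the r² and L² terms:
r = (x₁² − x₂²) / (2[(x₁cos θ₁ + e sin θ₁) − (x₂cos θ₂ + e sin θ₂)]) = 53.9997 → r = 54
L² = (x₁ − r cos θ₁)² + (r sin θ₁ − e)² = 65535.9995 → L = 256.0000 → L = 256
check at θ₃=149°: x = 209.5937 (printed 209.5937) ✓

r = 54, L = 256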